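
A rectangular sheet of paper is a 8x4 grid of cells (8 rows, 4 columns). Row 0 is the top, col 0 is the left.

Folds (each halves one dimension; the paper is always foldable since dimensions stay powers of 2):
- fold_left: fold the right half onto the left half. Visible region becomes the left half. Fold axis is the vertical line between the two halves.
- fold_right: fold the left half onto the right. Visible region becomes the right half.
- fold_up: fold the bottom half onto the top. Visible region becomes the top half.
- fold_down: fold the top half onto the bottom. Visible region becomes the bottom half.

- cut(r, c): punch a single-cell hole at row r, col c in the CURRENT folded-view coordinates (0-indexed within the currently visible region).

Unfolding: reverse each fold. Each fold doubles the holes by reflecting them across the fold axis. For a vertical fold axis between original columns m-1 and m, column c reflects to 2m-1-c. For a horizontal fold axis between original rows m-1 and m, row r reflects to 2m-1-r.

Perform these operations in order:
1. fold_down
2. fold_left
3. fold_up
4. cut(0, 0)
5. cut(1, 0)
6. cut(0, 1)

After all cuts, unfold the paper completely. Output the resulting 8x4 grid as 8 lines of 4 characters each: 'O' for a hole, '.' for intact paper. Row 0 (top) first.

Op 1 fold_down: fold axis h@4; visible region now rows[4,8) x cols[0,4) = 4x4
Op 2 fold_left: fold axis v@2; visible region now rows[4,8) x cols[0,2) = 4x2
Op 3 fold_up: fold axis h@6; visible region now rows[4,6) x cols[0,2) = 2x2
Op 4 cut(0, 0): punch at orig (4,0); cuts so far [(4, 0)]; region rows[4,6) x cols[0,2) = 2x2
Op 5 cut(1, 0): punch at orig (5,0); cuts so far [(4, 0), (5, 0)]; region rows[4,6) x cols[0,2) = 2x2
Op 6 cut(0, 1): punch at orig (4,1); cuts so far [(4, 0), (4, 1), (5, 0)]; region rows[4,6) x cols[0,2) = 2x2
Unfold 1 (reflect across h@6): 6 holes -> [(4, 0), (4, 1), (5, 0), (6, 0), (7, 0), (7, 1)]
Unfold 2 (reflect across v@2): 12 holes -> [(4, 0), (4, 1), (4, 2), (4, 3), (5, 0), (5, 3), (6, 0), (6, 3), (7, 0), (7, 1), (7, 2), (7, 3)]
Unfold 3 (reflect across h@4): 24 holes -> [(0, 0), (0, 1), (0, 2), (0, 3), (1, 0), (1, 3), (2, 0), (2, 3), (3, 0), (3, 1), (3, 2), (3, 3), (4, 0), (4, 1), (4, 2), (4, 3), (5, 0), (5, 3), (6, 0), (6, 3), (7, 0), (7, 1), (7, 2), (7, 3)]

Answer: OOOO
O..O
O..O
OOOO
OOOO
O..O
O..O
OOOO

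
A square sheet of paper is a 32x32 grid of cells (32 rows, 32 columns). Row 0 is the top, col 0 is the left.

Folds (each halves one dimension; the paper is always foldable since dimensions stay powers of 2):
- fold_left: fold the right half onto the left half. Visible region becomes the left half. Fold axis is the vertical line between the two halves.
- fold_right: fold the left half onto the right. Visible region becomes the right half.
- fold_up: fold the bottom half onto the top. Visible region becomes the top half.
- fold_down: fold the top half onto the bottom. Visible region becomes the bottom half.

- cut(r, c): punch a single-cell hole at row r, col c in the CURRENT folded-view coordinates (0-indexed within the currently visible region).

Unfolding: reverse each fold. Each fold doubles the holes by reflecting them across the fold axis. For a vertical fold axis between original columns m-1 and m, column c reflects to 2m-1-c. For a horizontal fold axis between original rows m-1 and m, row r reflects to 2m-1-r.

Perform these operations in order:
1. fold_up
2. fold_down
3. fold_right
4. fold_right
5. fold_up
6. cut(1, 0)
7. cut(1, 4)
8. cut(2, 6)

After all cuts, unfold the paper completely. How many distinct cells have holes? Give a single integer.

Op 1 fold_up: fold axis h@16; visible region now rows[0,16) x cols[0,32) = 16x32
Op 2 fold_down: fold axis h@8; visible region now rows[8,16) x cols[0,32) = 8x32
Op 3 fold_right: fold axis v@16; visible region now rows[8,16) x cols[16,32) = 8x16
Op 4 fold_right: fold axis v@24; visible region now rows[8,16) x cols[24,32) = 8x8
Op 5 fold_up: fold axis h@12; visible region now rows[8,12) x cols[24,32) = 4x8
Op 6 cut(1, 0): punch at orig (9,24); cuts so far [(9, 24)]; region rows[8,12) x cols[24,32) = 4x8
Op 7 cut(1, 4): punch at orig (9,28); cuts so far [(9, 24), (9, 28)]; region rows[8,12) x cols[24,32) = 4x8
Op 8 cut(2, 6): punch at orig (10,30); cuts so far [(9, 24), (9, 28), (10, 30)]; region rows[8,12) x cols[24,32) = 4x8
Unfold 1 (reflect across h@12): 6 holes -> [(9, 24), (9, 28), (10, 30), (13, 30), (14, 24), (14, 28)]
Unfold 2 (reflect across v@24): 12 holes -> [(9, 19), (9, 23), (9, 24), (9, 28), (10, 17), (10, 30), (13, 17), (13, 30), (14, 19), (14, 23), (14, 24), (14, 28)]
Unfold 3 (reflect across v@16): 24 holes -> [(9, 3), (9, 7), (9, 8), (9, 12), (9, 19), (9, 23), (9, 24), (9, 28), (10, 1), (10, 14), (10, 17), (10, 30), (13, 1), (13, 14), (13, 17), (13, 30), (14, 3), (14, 7), (14, 8), (14, 12), (14, 19), (14, 23), (14, 24), (14, 28)]
Unfold 4 (reflect across h@8): 48 holes -> [(1, 3), (1, 7), (1, 8), (1, 12), (1, 19), (1, 23), (1, 24), (1, 28), (2, 1), (2, 14), (2, 17), (2, 30), (5, 1), (5, 14), (5, 17), (5, 30), (6, 3), (6, 7), (6, 8), (6, 12), (6, 19), (6, 23), (6, 24), (6, 28), (9, 3), (9, 7), (9, 8), (9, 12), (9, 19), (9, 23), (9, 24), (9, 28), (10, 1), (10, 14), (10, 17), (10, 30), (13, 1), (13, 14), (13, 17), (13, 30), (14, 3), (14, 7), (14, 8), (14, 12), (14, 19), (14, 23), (14, 24), (14, 28)]
Unfold 5 (reflect across h@16): 96 holes -> [(1, 3), (1, 7), (1, 8), (1, 12), (1, 19), (1, 23), (1, 24), (1, 28), (2, 1), (2, 14), (2, 17), (2, 30), (5, 1), (5, 14), (5, 17), (5, 30), (6, 3), (6, 7), (6, 8), (6, 12), (6, 19), (6, 23), (6, 24), (6, 28), (9, 3), (9, 7), (9, 8), (9, 12), (9, 19), (9, 23), (9, 24), (9, 28), (10, 1), (10, 14), (10, 17), (10, 30), (13, 1), (13, 14), (13, 17), (13, 30), (14, 3), (14, 7), (14, 8), (14, 12), (14, 19), (14, 23), (14, 24), (14, 28), (17, 3), (17, 7), (17, 8), (17, 12), (17, 19), (17, 23), (17, 24), (17, 28), (18, 1), (18, 14), (18, 17), (18, 30), (21, 1), (21, 14), (21, 17), (21, 30), (22, 3), (22, 7), (22, 8), (22, 12), (22, 19), (22, 23), (22, 24), (22, 28), (25, 3), (25, 7), (25, 8), (25, 12), (25, 19), (25, 23), (25, 24), (25, 28), (26, 1), (26, 14), (26, 17), (26, 30), (29, 1), (29, 14), (29, 17), (29, 30), (30, 3), (30, 7), (30, 8), (30, 12), (30, 19), (30, 23), (30, 24), (30, 28)]

Answer: 96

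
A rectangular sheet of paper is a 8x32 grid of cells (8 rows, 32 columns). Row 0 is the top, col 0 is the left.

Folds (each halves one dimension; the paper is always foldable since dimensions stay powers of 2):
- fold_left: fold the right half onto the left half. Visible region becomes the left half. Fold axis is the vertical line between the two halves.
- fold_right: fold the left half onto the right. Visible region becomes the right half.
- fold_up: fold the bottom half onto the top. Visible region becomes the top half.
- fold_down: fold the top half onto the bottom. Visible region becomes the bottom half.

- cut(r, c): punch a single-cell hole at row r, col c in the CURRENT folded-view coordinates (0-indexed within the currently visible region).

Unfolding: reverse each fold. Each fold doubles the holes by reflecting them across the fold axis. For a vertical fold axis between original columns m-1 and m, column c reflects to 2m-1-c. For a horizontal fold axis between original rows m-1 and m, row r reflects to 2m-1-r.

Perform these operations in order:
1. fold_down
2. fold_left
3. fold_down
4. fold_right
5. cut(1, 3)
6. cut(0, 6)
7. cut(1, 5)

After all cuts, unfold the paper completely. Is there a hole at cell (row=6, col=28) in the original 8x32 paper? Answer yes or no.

Op 1 fold_down: fold axis h@4; visible region now rows[4,8) x cols[0,32) = 4x32
Op 2 fold_left: fold axis v@16; visible region now rows[4,8) x cols[0,16) = 4x16
Op 3 fold_down: fold axis h@6; visible region now rows[6,8) x cols[0,16) = 2x16
Op 4 fold_right: fold axis v@8; visible region now rows[6,8) x cols[8,16) = 2x8
Op 5 cut(1, 3): punch at orig (7,11); cuts so far [(7, 11)]; region rows[6,8) x cols[8,16) = 2x8
Op 6 cut(0, 6): punch at orig (6,14); cuts so far [(6, 14), (7, 11)]; region rows[6,8) x cols[8,16) = 2x8
Op 7 cut(1, 5): punch at orig (7,13); cuts so far [(6, 14), (7, 11), (7, 13)]; region rows[6,8) x cols[8,16) = 2x8
Unfold 1 (reflect across v@8): 6 holes -> [(6, 1), (6, 14), (7, 2), (7, 4), (7, 11), (7, 13)]
Unfold 2 (reflect across h@6): 12 holes -> [(4, 2), (4, 4), (4, 11), (4, 13), (5, 1), (5, 14), (6, 1), (6, 14), (7, 2), (7, 4), (7, 11), (7, 13)]
Unfold 3 (reflect across v@16): 24 holes -> [(4, 2), (4, 4), (4, 11), (4, 13), (4, 18), (4, 20), (4, 27), (4, 29), (5, 1), (5, 14), (5, 17), (5, 30), (6, 1), (6, 14), (6, 17), (6, 30), (7, 2), (7, 4), (7, 11), (7, 13), (7, 18), (7, 20), (7, 27), (7, 29)]
Unfold 4 (reflect across h@4): 48 holes -> [(0, 2), (0, 4), (0, 11), (0, 13), (0, 18), (0, 20), (0, 27), (0, 29), (1, 1), (1, 14), (1, 17), (1, 30), (2, 1), (2, 14), (2, 17), (2, 30), (3, 2), (3, 4), (3, 11), (3, 13), (3, 18), (3, 20), (3, 27), (3, 29), (4, 2), (4, 4), (4, 11), (4, 13), (4, 18), (4, 20), (4, 27), (4, 29), (5, 1), (5, 14), (5, 17), (5, 30), (6, 1), (6, 14), (6, 17), (6, 30), (7, 2), (7, 4), (7, 11), (7, 13), (7, 18), (7, 20), (7, 27), (7, 29)]
Holes: [(0, 2), (0, 4), (0, 11), (0, 13), (0, 18), (0, 20), (0, 27), (0, 29), (1, 1), (1, 14), (1, 17), (1, 30), (2, 1), (2, 14), (2, 17), (2, 30), (3, 2), (3, 4), (3, 11), (3, 13), (3, 18), (3, 20), (3, 27), (3, 29), (4, 2), (4, 4), (4, 11), (4, 13), (4, 18), (4, 20), (4, 27), (4, 29), (5, 1), (5, 14), (5, 17), (5, 30), (6, 1), (6, 14), (6, 17), (6, 30), (7, 2), (7, 4), (7, 11), (7, 13), (7, 18), (7, 20), (7, 27), (7, 29)]

Answer: no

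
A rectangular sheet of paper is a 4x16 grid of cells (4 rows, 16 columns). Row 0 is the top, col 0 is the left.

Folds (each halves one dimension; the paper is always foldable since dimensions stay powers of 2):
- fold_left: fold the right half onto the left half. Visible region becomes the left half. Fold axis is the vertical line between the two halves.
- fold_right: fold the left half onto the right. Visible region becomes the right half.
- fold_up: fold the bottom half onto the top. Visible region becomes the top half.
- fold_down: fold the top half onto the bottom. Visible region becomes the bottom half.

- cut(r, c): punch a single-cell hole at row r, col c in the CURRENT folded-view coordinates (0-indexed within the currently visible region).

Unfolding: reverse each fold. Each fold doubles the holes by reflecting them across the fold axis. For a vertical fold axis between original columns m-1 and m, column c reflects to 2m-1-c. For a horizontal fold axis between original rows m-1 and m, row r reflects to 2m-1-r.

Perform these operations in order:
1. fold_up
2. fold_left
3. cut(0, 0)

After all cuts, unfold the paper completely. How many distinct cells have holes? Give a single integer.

Op 1 fold_up: fold axis h@2; visible region now rows[0,2) x cols[0,16) = 2x16
Op 2 fold_left: fold axis v@8; visible region now rows[0,2) x cols[0,8) = 2x8
Op 3 cut(0, 0): punch at orig (0,0); cuts so far [(0, 0)]; region rows[0,2) x cols[0,8) = 2x8
Unfold 1 (reflect across v@8): 2 holes -> [(0, 0), (0, 15)]
Unfold 2 (reflect across h@2): 4 holes -> [(0, 0), (0, 15), (3, 0), (3, 15)]

Answer: 4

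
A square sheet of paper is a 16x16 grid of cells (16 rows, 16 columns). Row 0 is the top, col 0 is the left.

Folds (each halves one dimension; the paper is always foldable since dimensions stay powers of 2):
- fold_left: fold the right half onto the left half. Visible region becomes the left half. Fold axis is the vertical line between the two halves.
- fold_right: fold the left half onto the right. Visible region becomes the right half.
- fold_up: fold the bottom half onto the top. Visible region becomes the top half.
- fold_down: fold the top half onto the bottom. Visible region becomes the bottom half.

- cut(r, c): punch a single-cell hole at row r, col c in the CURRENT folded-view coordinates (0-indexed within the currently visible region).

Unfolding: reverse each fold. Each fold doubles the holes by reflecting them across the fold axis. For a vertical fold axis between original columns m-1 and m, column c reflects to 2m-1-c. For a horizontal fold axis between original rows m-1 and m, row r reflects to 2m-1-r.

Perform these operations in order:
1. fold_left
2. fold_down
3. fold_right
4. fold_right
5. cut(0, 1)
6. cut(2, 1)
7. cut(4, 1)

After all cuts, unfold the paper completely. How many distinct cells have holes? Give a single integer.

Op 1 fold_left: fold axis v@8; visible region now rows[0,16) x cols[0,8) = 16x8
Op 2 fold_down: fold axis h@8; visible region now rows[8,16) x cols[0,8) = 8x8
Op 3 fold_right: fold axis v@4; visible region now rows[8,16) x cols[4,8) = 8x4
Op 4 fold_right: fold axis v@6; visible region now rows[8,16) x cols[6,8) = 8x2
Op 5 cut(0, 1): punch at orig (8,7); cuts so far [(8, 7)]; region rows[8,16) x cols[6,8) = 8x2
Op 6 cut(2, 1): punch at orig (10,7); cuts so far [(8, 7), (10, 7)]; region rows[8,16) x cols[6,8) = 8x2
Op 7 cut(4, 1): punch at orig (12,7); cuts so far [(8, 7), (10, 7), (12, 7)]; region rows[8,16) x cols[6,8) = 8x2
Unfold 1 (reflect across v@6): 6 holes -> [(8, 4), (8, 7), (10, 4), (10, 7), (12, 4), (12, 7)]
Unfold 2 (reflect across v@4): 12 holes -> [(8, 0), (8, 3), (8, 4), (8, 7), (10, 0), (10, 3), (10, 4), (10, 7), (12, 0), (12, 3), (12, 4), (12, 7)]
Unfold 3 (reflect across h@8): 24 holes -> [(3, 0), (3, 3), (3, 4), (3, 7), (5, 0), (5, 3), (5, 4), (5, 7), (7, 0), (7, 3), (7, 4), (7, 7), (8, 0), (8, 3), (8, 4), (8, 7), (10, 0), (10, 3), (10, 4), (10, 7), (12, 0), (12, 3), (12, 4), (12, 7)]
Unfold 4 (reflect across v@8): 48 holes -> [(3, 0), (3, 3), (3, 4), (3, 7), (3, 8), (3, 11), (3, 12), (3, 15), (5, 0), (5, 3), (5, 4), (5, 7), (5, 8), (5, 11), (5, 12), (5, 15), (7, 0), (7, 3), (7, 4), (7, 7), (7, 8), (7, 11), (7, 12), (7, 15), (8, 0), (8, 3), (8, 4), (8, 7), (8, 8), (8, 11), (8, 12), (8, 15), (10, 0), (10, 3), (10, 4), (10, 7), (10, 8), (10, 11), (10, 12), (10, 15), (12, 0), (12, 3), (12, 4), (12, 7), (12, 8), (12, 11), (12, 12), (12, 15)]

Answer: 48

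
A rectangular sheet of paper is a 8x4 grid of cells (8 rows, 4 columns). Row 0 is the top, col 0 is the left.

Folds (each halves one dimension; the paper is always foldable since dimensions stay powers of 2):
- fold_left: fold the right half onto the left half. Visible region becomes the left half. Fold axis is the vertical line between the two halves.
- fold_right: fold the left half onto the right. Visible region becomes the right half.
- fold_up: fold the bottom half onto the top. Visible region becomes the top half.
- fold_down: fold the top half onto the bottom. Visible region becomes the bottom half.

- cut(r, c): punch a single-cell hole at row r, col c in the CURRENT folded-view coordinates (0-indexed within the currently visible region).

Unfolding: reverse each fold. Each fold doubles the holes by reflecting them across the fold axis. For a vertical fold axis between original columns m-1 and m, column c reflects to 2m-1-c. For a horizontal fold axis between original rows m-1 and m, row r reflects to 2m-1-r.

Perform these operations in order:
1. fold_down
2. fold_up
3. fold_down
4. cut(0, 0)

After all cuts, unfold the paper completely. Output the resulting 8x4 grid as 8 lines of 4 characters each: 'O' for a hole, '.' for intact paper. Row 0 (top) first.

Answer: O...
O...
O...
O...
O...
O...
O...
O...

Derivation:
Op 1 fold_down: fold axis h@4; visible region now rows[4,8) x cols[0,4) = 4x4
Op 2 fold_up: fold axis h@6; visible region now rows[4,6) x cols[0,4) = 2x4
Op 3 fold_down: fold axis h@5; visible region now rows[5,6) x cols[0,4) = 1x4
Op 4 cut(0, 0): punch at orig (5,0); cuts so far [(5, 0)]; region rows[5,6) x cols[0,4) = 1x4
Unfold 1 (reflect across h@5): 2 holes -> [(4, 0), (5, 0)]
Unfold 2 (reflect across h@6): 4 holes -> [(4, 0), (5, 0), (6, 0), (7, 0)]
Unfold 3 (reflect across h@4): 8 holes -> [(0, 0), (1, 0), (2, 0), (3, 0), (4, 0), (5, 0), (6, 0), (7, 0)]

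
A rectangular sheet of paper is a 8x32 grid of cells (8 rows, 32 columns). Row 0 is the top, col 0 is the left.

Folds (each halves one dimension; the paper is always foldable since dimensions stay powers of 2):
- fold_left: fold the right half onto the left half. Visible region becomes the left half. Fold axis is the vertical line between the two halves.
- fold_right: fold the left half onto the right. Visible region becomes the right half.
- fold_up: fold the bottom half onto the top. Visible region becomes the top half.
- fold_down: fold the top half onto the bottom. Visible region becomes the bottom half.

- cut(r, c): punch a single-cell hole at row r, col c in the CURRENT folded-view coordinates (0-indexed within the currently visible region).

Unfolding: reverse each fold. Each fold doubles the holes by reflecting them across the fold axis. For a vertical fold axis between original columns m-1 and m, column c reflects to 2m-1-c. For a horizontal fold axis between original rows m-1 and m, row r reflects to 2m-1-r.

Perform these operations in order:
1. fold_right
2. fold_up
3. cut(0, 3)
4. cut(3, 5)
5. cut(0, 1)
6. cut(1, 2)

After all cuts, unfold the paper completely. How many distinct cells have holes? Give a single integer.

Op 1 fold_right: fold axis v@16; visible region now rows[0,8) x cols[16,32) = 8x16
Op 2 fold_up: fold axis h@4; visible region now rows[0,4) x cols[16,32) = 4x16
Op 3 cut(0, 3): punch at orig (0,19); cuts so far [(0, 19)]; region rows[0,4) x cols[16,32) = 4x16
Op 4 cut(3, 5): punch at orig (3,21); cuts so far [(0, 19), (3, 21)]; region rows[0,4) x cols[16,32) = 4x16
Op 5 cut(0, 1): punch at orig (0,17); cuts so far [(0, 17), (0, 19), (3, 21)]; region rows[0,4) x cols[16,32) = 4x16
Op 6 cut(1, 2): punch at orig (1,18); cuts so far [(0, 17), (0, 19), (1, 18), (3, 21)]; region rows[0,4) x cols[16,32) = 4x16
Unfold 1 (reflect across h@4): 8 holes -> [(0, 17), (0, 19), (1, 18), (3, 21), (4, 21), (6, 18), (7, 17), (7, 19)]
Unfold 2 (reflect across v@16): 16 holes -> [(0, 12), (0, 14), (0, 17), (0, 19), (1, 13), (1, 18), (3, 10), (3, 21), (4, 10), (4, 21), (6, 13), (6, 18), (7, 12), (7, 14), (7, 17), (7, 19)]

Answer: 16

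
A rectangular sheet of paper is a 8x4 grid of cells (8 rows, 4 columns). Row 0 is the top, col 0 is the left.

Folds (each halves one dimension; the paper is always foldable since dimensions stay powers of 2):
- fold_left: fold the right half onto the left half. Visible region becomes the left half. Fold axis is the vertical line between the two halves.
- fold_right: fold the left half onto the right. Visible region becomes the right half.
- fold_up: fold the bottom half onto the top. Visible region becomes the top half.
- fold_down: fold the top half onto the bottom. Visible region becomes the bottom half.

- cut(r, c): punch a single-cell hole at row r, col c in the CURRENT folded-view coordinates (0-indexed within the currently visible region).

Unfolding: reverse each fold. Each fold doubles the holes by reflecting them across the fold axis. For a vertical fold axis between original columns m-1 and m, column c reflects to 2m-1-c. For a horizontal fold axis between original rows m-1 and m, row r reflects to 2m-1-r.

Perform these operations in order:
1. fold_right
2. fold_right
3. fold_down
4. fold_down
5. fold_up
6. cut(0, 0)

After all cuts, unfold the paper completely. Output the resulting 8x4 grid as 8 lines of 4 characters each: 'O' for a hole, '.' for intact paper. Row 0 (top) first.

Answer: OOOO
OOOO
OOOO
OOOO
OOOO
OOOO
OOOO
OOOO

Derivation:
Op 1 fold_right: fold axis v@2; visible region now rows[0,8) x cols[2,4) = 8x2
Op 2 fold_right: fold axis v@3; visible region now rows[0,8) x cols[3,4) = 8x1
Op 3 fold_down: fold axis h@4; visible region now rows[4,8) x cols[3,4) = 4x1
Op 4 fold_down: fold axis h@6; visible region now rows[6,8) x cols[3,4) = 2x1
Op 5 fold_up: fold axis h@7; visible region now rows[6,7) x cols[3,4) = 1x1
Op 6 cut(0, 0): punch at orig (6,3); cuts so far [(6, 3)]; region rows[6,7) x cols[3,4) = 1x1
Unfold 1 (reflect across h@7): 2 holes -> [(6, 3), (7, 3)]
Unfold 2 (reflect across h@6): 4 holes -> [(4, 3), (5, 3), (6, 3), (7, 3)]
Unfold 3 (reflect across h@4): 8 holes -> [(0, 3), (1, 3), (2, 3), (3, 3), (4, 3), (5, 3), (6, 3), (7, 3)]
Unfold 4 (reflect across v@3): 16 holes -> [(0, 2), (0, 3), (1, 2), (1, 3), (2, 2), (2, 3), (3, 2), (3, 3), (4, 2), (4, 3), (5, 2), (5, 3), (6, 2), (6, 3), (7, 2), (7, 3)]
Unfold 5 (reflect across v@2): 32 holes -> [(0, 0), (0, 1), (0, 2), (0, 3), (1, 0), (1, 1), (1, 2), (1, 3), (2, 0), (2, 1), (2, 2), (2, 3), (3, 0), (3, 1), (3, 2), (3, 3), (4, 0), (4, 1), (4, 2), (4, 3), (5, 0), (5, 1), (5, 2), (5, 3), (6, 0), (6, 1), (6, 2), (6, 3), (7, 0), (7, 1), (7, 2), (7, 3)]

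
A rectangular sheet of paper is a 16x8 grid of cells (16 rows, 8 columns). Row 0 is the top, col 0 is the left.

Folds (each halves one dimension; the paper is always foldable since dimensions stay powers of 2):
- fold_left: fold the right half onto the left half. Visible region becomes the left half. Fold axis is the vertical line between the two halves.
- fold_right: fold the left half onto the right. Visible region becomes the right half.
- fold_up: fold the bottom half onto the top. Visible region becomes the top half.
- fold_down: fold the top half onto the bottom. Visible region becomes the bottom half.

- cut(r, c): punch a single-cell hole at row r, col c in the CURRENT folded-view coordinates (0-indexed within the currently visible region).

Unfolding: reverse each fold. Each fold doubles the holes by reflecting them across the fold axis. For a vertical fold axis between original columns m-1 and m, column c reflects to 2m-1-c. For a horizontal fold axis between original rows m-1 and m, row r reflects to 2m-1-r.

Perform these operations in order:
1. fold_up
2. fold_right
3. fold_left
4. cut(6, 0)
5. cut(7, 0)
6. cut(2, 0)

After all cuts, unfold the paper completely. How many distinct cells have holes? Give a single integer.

Answer: 24

Derivation:
Op 1 fold_up: fold axis h@8; visible region now rows[0,8) x cols[0,8) = 8x8
Op 2 fold_right: fold axis v@4; visible region now rows[0,8) x cols[4,8) = 8x4
Op 3 fold_left: fold axis v@6; visible region now rows[0,8) x cols[4,6) = 8x2
Op 4 cut(6, 0): punch at orig (6,4); cuts so far [(6, 4)]; region rows[0,8) x cols[4,6) = 8x2
Op 5 cut(7, 0): punch at orig (7,4); cuts so far [(6, 4), (7, 4)]; region rows[0,8) x cols[4,6) = 8x2
Op 6 cut(2, 0): punch at orig (2,4); cuts so far [(2, 4), (6, 4), (7, 4)]; region rows[0,8) x cols[4,6) = 8x2
Unfold 1 (reflect across v@6): 6 holes -> [(2, 4), (2, 7), (6, 4), (6, 7), (7, 4), (7, 7)]
Unfold 2 (reflect across v@4): 12 holes -> [(2, 0), (2, 3), (2, 4), (2, 7), (6, 0), (6, 3), (6, 4), (6, 7), (7, 0), (7, 3), (7, 4), (7, 7)]
Unfold 3 (reflect across h@8): 24 holes -> [(2, 0), (2, 3), (2, 4), (2, 7), (6, 0), (6, 3), (6, 4), (6, 7), (7, 0), (7, 3), (7, 4), (7, 7), (8, 0), (8, 3), (8, 4), (8, 7), (9, 0), (9, 3), (9, 4), (9, 7), (13, 0), (13, 3), (13, 4), (13, 7)]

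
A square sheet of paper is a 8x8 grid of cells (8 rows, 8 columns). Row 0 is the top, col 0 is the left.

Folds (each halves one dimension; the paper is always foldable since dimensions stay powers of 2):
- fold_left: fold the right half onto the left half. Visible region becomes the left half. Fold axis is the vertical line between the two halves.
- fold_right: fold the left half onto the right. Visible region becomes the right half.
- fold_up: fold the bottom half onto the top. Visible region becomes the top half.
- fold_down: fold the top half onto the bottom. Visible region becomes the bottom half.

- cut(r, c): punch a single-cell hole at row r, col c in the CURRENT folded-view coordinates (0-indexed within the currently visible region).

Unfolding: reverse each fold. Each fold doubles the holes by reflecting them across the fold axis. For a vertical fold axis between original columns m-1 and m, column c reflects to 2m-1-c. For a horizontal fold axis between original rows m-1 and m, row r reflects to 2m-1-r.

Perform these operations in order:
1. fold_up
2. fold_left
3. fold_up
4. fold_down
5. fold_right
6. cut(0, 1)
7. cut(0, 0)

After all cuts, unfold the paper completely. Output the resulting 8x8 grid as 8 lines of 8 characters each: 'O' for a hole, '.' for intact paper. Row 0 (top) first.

Answer: OOOOOOOO
OOOOOOOO
OOOOOOOO
OOOOOOOO
OOOOOOOO
OOOOOOOO
OOOOOOOO
OOOOOOOO

Derivation:
Op 1 fold_up: fold axis h@4; visible region now rows[0,4) x cols[0,8) = 4x8
Op 2 fold_left: fold axis v@4; visible region now rows[0,4) x cols[0,4) = 4x4
Op 3 fold_up: fold axis h@2; visible region now rows[0,2) x cols[0,4) = 2x4
Op 4 fold_down: fold axis h@1; visible region now rows[1,2) x cols[0,4) = 1x4
Op 5 fold_right: fold axis v@2; visible region now rows[1,2) x cols[2,4) = 1x2
Op 6 cut(0, 1): punch at orig (1,3); cuts so far [(1, 3)]; region rows[1,2) x cols[2,4) = 1x2
Op 7 cut(0, 0): punch at orig (1,2); cuts so far [(1, 2), (1, 3)]; region rows[1,2) x cols[2,4) = 1x2
Unfold 1 (reflect across v@2): 4 holes -> [(1, 0), (1, 1), (1, 2), (1, 3)]
Unfold 2 (reflect across h@1): 8 holes -> [(0, 0), (0, 1), (0, 2), (0, 3), (1, 0), (1, 1), (1, 2), (1, 3)]
Unfold 3 (reflect across h@2): 16 holes -> [(0, 0), (0, 1), (0, 2), (0, 3), (1, 0), (1, 1), (1, 2), (1, 3), (2, 0), (2, 1), (2, 2), (2, 3), (3, 0), (3, 1), (3, 2), (3, 3)]
Unfold 4 (reflect across v@4): 32 holes -> [(0, 0), (0, 1), (0, 2), (0, 3), (0, 4), (0, 5), (0, 6), (0, 7), (1, 0), (1, 1), (1, 2), (1, 3), (1, 4), (1, 5), (1, 6), (1, 7), (2, 0), (2, 1), (2, 2), (2, 3), (2, 4), (2, 5), (2, 6), (2, 7), (3, 0), (3, 1), (3, 2), (3, 3), (3, 4), (3, 5), (3, 6), (3, 7)]
Unfold 5 (reflect across h@4): 64 holes -> [(0, 0), (0, 1), (0, 2), (0, 3), (0, 4), (0, 5), (0, 6), (0, 7), (1, 0), (1, 1), (1, 2), (1, 3), (1, 4), (1, 5), (1, 6), (1, 7), (2, 0), (2, 1), (2, 2), (2, 3), (2, 4), (2, 5), (2, 6), (2, 7), (3, 0), (3, 1), (3, 2), (3, 3), (3, 4), (3, 5), (3, 6), (3, 7), (4, 0), (4, 1), (4, 2), (4, 3), (4, 4), (4, 5), (4, 6), (4, 7), (5, 0), (5, 1), (5, 2), (5, 3), (5, 4), (5, 5), (5, 6), (5, 7), (6, 0), (6, 1), (6, 2), (6, 3), (6, 4), (6, 5), (6, 6), (6, 7), (7, 0), (7, 1), (7, 2), (7, 3), (7, 4), (7, 5), (7, 6), (7, 7)]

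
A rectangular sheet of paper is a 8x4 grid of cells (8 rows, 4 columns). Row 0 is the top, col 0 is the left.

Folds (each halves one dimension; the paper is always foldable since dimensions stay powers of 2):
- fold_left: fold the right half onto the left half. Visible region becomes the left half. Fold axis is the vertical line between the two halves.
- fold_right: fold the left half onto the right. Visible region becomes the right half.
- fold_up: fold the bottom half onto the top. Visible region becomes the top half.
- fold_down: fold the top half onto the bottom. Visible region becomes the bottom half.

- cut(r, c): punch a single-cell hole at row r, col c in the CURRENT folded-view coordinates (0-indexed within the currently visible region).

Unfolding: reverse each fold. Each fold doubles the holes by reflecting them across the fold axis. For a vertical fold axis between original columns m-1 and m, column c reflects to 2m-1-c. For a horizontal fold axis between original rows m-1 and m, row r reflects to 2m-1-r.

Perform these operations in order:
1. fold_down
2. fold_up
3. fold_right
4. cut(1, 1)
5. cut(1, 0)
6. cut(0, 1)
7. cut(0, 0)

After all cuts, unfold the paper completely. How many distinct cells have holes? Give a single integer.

Op 1 fold_down: fold axis h@4; visible region now rows[4,8) x cols[0,4) = 4x4
Op 2 fold_up: fold axis h@6; visible region now rows[4,6) x cols[0,4) = 2x4
Op 3 fold_right: fold axis v@2; visible region now rows[4,6) x cols[2,4) = 2x2
Op 4 cut(1, 1): punch at orig (5,3); cuts so far [(5, 3)]; region rows[4,6) x cols[2,4) = 2x2
Op 5 cut(1, 0): punch at orig (5,2); cuts so far [(5, 2), (5, 3)]; region rows[4,6) x cols[2,4) = 2x2
Op 6 cut(0, 1): punch at orig (4,3); cuts so far [(4, 3), (5, 2), (5, 3)]; region rows[4,6) x cols[2,4) = 2x2
Op 7 cut(0, 0): punch at orig (4,2); cuts so far [(4, 2), (4, 3), (5, 2), (5, 3)]; region rows[4,6) x cols[2,4) = 2x2
Unfold 1 (reflect across v@2): 8 holes -> [(4, 0), (4, 1), (4, 2), (4, 3), (5, 0), (5, 1), (5, 2), (5, 3)]
Unfold 2 (reflect across h@6): 16 holes -> [(4, 0), (4, 1), (4, 2), (4, 3), (5, 0), (5, 1), (5, 2), (5, 3), (6, 0), (6, 1), (6, 2), (6, 3), (7, 0), (7, 1), (7, 2), (7, 3)]
Unfold 3 (reflect across h@4): 32 holes -> [(0, 0), (0, 1), (0, 2), (0, 3), (1, 0), (1, 1), (1, 2), (1, 3), (2, 0), (2, 1), (2, 2), (2, 3), (3, 0), (3, 1), (3, 2), (3, 3), (4, 0), (4, 1), (4, 2), (4, 3), (5, 0), (5, 1), (5, 2), (5, 3), (6, 0), (6, 1), (6, 2), (6, 3), (7, 0), (7, 1), (7, 2), (7, 3)]

Answer: 32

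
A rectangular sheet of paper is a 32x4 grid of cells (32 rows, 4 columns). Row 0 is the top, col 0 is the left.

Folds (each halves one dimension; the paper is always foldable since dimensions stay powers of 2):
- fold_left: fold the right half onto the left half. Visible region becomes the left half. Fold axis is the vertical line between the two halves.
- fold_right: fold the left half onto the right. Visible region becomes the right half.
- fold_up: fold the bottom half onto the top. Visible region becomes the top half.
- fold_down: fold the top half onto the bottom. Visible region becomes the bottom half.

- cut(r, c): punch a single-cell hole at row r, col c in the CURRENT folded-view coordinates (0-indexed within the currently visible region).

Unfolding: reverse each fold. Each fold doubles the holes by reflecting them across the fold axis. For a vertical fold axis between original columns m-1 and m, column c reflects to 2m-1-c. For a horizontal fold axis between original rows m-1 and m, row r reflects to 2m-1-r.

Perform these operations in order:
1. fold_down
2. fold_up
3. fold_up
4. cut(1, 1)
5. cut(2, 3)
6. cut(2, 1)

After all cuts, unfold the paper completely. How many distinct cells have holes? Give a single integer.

Op 1 fold_down: fold axis h@16; visible region now rows[16,32) x cols[0,4) = 16x4
Op 2 fold_up: fold axis h@24; visible region now rows[16,24) x cols[0,4) = 8x4
Op 3 fold_up: fold axis h@20; visible region now rows[16,20) x cols[0,4) = 4x4
Op 4 cut(1, 1): punch at orig (17,1); cuts so far [(17, 1)]; region rows[16,20) x cols[0,4) = 4x4
Op 5 cut(2, 3): punch at orig (18,3); cuts so far [(17, 1), (18, 3)]; region rows[16,20) x cols[0,4) = 4x4
Op 6 cut(2, 1): punch at orig (18,1); cuts so far [(17, 1), (18, 1), (18, 3)]; region rows[16,20) x cols[0,4) = 4x4
Unfold 1 (reflect across h@20): 6 holes -> [(17, 1), (18, 1), (18, 3), (21, 1), (21, 3), (22, 1)]
Unfold 2 (reflect across h@24): 12 holes -> [(17, 1), (18, 1), (18, 3), (21, 1), (21, 3), (22, 1), (25, 1), (26, 1), (26, 3), (29, 1), (29, 3), (30, 1)]
Unfold 3 (reflect across h@16): 24 holes -> [(1, 1), (2, 1), (2, 3), (5, 1), (5, 3), (6, 1), (9, 1), (10, 1), (10, 3), (13, 1), (13, 3), (14, 1), (17, 1), (18, 1), (18, 3), (21, 1), (21, 3), (22, 1), (25, 1), (26, 1), (26, 3), (29, 1), (29, 3), (30, 1)]

Answer: 24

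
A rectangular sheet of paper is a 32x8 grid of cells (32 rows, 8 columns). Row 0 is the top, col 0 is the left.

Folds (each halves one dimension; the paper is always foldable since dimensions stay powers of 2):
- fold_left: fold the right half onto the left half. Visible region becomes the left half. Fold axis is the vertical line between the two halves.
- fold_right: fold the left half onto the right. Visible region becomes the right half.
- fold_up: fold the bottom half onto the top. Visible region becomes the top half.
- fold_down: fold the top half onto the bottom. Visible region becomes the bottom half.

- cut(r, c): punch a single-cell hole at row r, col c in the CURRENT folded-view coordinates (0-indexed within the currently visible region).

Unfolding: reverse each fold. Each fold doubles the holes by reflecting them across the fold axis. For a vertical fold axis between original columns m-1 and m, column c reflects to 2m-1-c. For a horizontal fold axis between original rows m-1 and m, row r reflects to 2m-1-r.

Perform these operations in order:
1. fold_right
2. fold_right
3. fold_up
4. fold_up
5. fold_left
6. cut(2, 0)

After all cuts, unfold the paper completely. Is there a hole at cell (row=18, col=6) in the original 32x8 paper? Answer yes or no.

Op 1 fold_right: fold axis v@4; visible region now rows[0,32) x cols[4,8) = 32x4
Op 2 fold_right: fold axis v@6; visible region now rows[0,32) x cols[6,8) = 32x2
Op 3 fold_up: fold axis h@16; visible region now rows[0,16) x cols[6,8) = 16x2
Op 4 fold_up: fold axis h@8; visible region now rows[0,8) x cols[6,8) = 8x2
Op 5 fold_left: fold axis v@7; visible region now rows[0,8) x cols[6,7) = 8x1
Op 6 cut(2, 0): punch at orig (2,6); cuts so far [(2, 6)]; region rows[0,8) x cols[6,7) = 8x1
Unfold 1 (reflect across v@7): 2 holes -> [(2, 6), (2, 7)]
Unfold 2 (reflect across h@8): 4 holes -> [(2, 6), (2, 7), (13, 6), (13, 7)]
Unfold 3 (reflect across h@16): 8 holes -> [(2, 6), (2, 7), (13, 6), (13, 7), (18, 6), (18, 7), (29, 6), (29, 7)]
Unfold 4 (reflect across v@6): 16 holes -> [(2, 4), (2, 5), (2, 6), (2, 7), (13, 4), (13, 5), (13, 6), (13, 7), (18, 4), (18, 5), (18, 6), (18, 7), (29, 4), (29, 5), (29, 6), (29, 7)]
Unfold 5 (reflect across v@4): 32 holes -> [(2, 0), (2, 1), (2, 2), (2, 3), (2, 4), (2, 5), (2, 6), (2, 7), (13, 0), (13, 1), (13, 2), (13, 3), (13, 4), (13, 5), (13, 6), (13, 7), (18, 0), (18, 1), (18, 2), (18, 3), (18, 4), (18, 5), (18, 6), (18, 7), (29, 0), (29, 1), (29, 2), (29, 3), (29, 4), (29, 5), (29, 6), (29, 7)]
Holes: [(2, 0), (2, 1), (2, 2), (2, 3), (2, 4), (2, 5), (2, 6), (2, 7), (13, 0), (13, 1), (13, 2), (13, 3), (13, 4), (13, 5), (13, 6), (13, 7), (18, 0), (18, 1), (18, 2), (18, 3), (18, 4), (18, 5), (18, 6), (18, 7), (29, 0), (29, 1), (29, 2), (29, 3), (29, 4), (29, 5), (29, 6), (29, 7)]

Answer: yes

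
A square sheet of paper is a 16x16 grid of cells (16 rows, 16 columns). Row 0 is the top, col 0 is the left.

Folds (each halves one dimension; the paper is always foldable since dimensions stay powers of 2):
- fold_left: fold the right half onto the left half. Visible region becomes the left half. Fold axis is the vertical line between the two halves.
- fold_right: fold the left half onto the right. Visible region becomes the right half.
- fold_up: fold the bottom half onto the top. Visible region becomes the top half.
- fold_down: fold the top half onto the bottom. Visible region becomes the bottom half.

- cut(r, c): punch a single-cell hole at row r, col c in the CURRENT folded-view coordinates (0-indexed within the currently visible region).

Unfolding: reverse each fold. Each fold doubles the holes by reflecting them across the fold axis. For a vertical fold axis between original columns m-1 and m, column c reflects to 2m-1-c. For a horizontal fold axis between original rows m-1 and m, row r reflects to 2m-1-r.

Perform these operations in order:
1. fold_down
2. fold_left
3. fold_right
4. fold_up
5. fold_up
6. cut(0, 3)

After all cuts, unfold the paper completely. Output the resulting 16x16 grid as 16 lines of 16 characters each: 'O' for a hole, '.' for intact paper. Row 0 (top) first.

Answer: O......OO......O
................
................
O......OO......O
O......OO......O
................
................
O......OO......O
O......OO......O
................
................
O......OO......O
O......OO......O
................
................
O......OO......O

Derivation:
Op 1 fold_down: fold axis h@8; visible region now rows[8,16) x cols[0,16) = 8x16
Op 2 fold_left: fold axis v@8; visible region now rows[8,16) x cols[0,8) = 8x8
Op 3 fold_right: fold axis v@4; visible region now rows[8,16) x cols[4,8) = 8x4
Op 4 fold_up: fold axis h@12; visible region now rows[8,12) x cols[4,8) = 4x4
Op 5 fold_up: fold axis h@10; visible region now rows[8,10) x cols[4,8) = 2x4
Op 6 cut(0, 3): punch at orig (8,7); cuts so far [(8, 7)]; region rows[8,10) x cols[4,8) = 2x4
Unfold 1 (reflect across h@10): 2 holes -> [(8, 7), (11, 7)]
Unfold 2 (reflect across h@12): 4 holes -> [(8, 7), (11, 7), (12, 7), (15, 7)]
Unfold 3 (reflect across v@4): 8 holes -> [(8, 0), (8, 7), (11, 0), (11, 7), (12, 0), (12, 7), (15, 0), (15, 7)]
Unfold 4 (reflect across v@8): 16 holes -> [(8, 0), (8, 7), (8, 8), (8, 15), (11, 0), (11, 7), (11, 8), (11, 15), (12, 0), (12, 7), (12, 8), (12, 15), (15, 0), (15, 7), (15, 8), (15, 15)]
Unfold 5 (reflect across h@8): 32 holes -> [(0, 0), (0, 7), (0, 8), (0, 15), (3, 0), (3, 7), (3, 8), (3, 15), (4, 0), (4, 7), (4, 8), (4, 15), (7, 0), (7, 7), (7, 8), (7, 15), (8, 0), (8, 7), (8, 8), (8, 15), (11, 0), (11, 7), (11, 8), (11, 15), (12, 0), (12, 7), (12, 8), (12, 15), (15, 0), (15, 7), (15, 8), (15, 15)]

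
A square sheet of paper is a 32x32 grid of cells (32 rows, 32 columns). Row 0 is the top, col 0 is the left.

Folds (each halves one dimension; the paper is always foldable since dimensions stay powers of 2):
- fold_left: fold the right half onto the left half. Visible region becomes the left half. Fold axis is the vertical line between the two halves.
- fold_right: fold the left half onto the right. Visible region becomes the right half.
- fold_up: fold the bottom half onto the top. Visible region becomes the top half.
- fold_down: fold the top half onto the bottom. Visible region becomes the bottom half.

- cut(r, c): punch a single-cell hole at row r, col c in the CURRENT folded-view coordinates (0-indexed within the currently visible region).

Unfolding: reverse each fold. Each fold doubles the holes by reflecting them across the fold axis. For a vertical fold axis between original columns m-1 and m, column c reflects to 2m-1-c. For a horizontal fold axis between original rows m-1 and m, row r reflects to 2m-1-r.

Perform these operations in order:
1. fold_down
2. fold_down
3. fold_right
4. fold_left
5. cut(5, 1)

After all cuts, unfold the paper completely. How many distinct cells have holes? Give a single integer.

Op 1 fold_down: fold axis h@16; visible region now rows[16,32) x cols[0,32) = 16x32
Op 2 fold_down: fold axis h@24; visible region now rows[24,32) x cols[0,32) = 8x32
Op 3 fold_right: fold axis v@16; visible region now rows[24,32) x cols[16,32) = 8x16
Op 4 fold_left: fold axis v@24; visible region now rows[24,32) x cols[16,24) = 8x8
Op 5 cut(5, 1): punch at orig (29,17); cuts so far [(29, 17)]; region rows[24,32) x cols[16,24) = 8x8
Unfold 1 (reflect across v@24): 2 holes -> [(29, 17), (29, 30)]
Unfold 2 (reflect across v@16): 4 holes -> [(29, 1), (29, 14), (29, 17), (29, 30)]
Unfold 3 (reflect across h@24): 8 holes -> [(18, 1), (18, 14), (18, 17), (18, 30), (29, 1), (29, 14), (29, 17), (29, 30)]
Unfold 4 (reflect across h@16): 16 holes -> [(2, 1), (2, 14), (2, 17), (2, 30), (13, 1), (13, 14), (13, 17), (13, 30), (18, 1), (18, 14), (18, 17), (18, 30), (29, 1), (29, 14), (29, 17), (29, 30)]

Answer: 16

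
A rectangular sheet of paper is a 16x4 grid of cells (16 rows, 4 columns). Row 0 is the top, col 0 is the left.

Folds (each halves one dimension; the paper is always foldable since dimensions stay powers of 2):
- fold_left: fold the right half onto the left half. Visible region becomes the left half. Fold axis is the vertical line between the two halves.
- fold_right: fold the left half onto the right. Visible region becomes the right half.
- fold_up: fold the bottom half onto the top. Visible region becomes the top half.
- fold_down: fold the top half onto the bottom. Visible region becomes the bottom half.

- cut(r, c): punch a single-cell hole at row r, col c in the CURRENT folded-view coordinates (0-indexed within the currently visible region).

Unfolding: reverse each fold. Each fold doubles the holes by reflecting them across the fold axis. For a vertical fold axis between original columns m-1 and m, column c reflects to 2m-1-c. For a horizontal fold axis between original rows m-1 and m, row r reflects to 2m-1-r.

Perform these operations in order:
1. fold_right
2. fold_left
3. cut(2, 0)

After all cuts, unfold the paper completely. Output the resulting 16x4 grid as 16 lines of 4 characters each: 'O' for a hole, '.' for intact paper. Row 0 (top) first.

Op 1 fold_right: fold axis v@2; visible region now rows[0,16) x cols[2,4) = 16x2
Op 2 fold_left: fold axis v@3; visible region now rows[0,16) x cols[2,3) = 16x1
Op 3 cut(2, 0): punch at orig (2,2); cuts so far [(2, 2)]; region rows[0,16) x cols[2,3) = 16x1
Unfold 1 (reflect across v@3): 2 holes -> [(2, 2), (2, 3)]
Unfold 2 (reflect across v@2): 4 holes -> [(2, 0), (2, 1), (2, 2), (2, 3)]

Answer: ....
....
OOOO
....
....
....
....
....
....
....
....
....
....
....
....
....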